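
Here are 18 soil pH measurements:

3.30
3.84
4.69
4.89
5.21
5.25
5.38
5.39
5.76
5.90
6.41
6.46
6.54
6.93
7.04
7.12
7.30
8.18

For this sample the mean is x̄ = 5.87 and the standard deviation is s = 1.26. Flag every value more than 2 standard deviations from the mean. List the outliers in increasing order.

3.30

Cutoffs at x̄ ± 2s: 5.87 ± 2·1.26 = [3.35, 8.39].
3.30: z = -2.04, |z| > 2 → outlier.
Every other value lies within [3.35, 8.39].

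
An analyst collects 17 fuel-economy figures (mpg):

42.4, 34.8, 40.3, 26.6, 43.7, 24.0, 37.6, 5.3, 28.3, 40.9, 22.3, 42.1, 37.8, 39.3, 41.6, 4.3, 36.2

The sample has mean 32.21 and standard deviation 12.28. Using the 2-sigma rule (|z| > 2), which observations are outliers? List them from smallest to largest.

4.3, 5.3

Cutoffs at x̄ ± 2s: 32.21 ± 2·12.28 = [7.65, 56.77].
4.3: z = -2.27, |z| > 2 → outlier.
5.3: z = -2.19, |z| > 2 → outlier.
Every other value lies within [7.65, 56.77].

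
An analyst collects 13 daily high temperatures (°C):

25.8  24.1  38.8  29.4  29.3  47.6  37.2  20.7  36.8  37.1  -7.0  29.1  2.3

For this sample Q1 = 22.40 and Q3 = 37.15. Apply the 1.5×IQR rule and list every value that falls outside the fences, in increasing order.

IQR = Q3 − Q1 = 37.15 − 22.40 = 14.75.
Lower fence = Q1 − 1.5·IQR = 22.40 − 22.125 = 0.275.
Upper fence = Q3 + 1.5·IQR = 37.15 + 22.125 = 59.275.
-7.0 < 0.275 → outlier.
All remaining values lie within [0.275, 59.275].

-7.0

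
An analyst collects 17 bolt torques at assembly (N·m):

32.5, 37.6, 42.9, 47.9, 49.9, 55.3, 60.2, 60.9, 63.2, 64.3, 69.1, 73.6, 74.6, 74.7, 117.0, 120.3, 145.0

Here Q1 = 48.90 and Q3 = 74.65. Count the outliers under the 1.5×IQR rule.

IQR = 25.75; fences at 48.90 − 38.625 = 10.275 and 74.65 + 38.625 = 113.275.
Outside the cutoffs: 117.0, 120.3, 145.0.

3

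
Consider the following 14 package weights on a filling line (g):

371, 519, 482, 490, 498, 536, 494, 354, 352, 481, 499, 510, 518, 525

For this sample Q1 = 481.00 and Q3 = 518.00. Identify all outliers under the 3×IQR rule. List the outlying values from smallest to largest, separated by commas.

IQR = Q3 − Q1 = 518.00 − 481.00 = 37.00.
Lower fence = Q1 − 3·IQR = 481.00 − 111.00 = 370.00.
Upper fence = Q3 + 3·IQR = 518.00 + 111.00 = 629.00.
352 < 370.00 → outlier.
354 < 370.00 → outlier.
All remaining values lie within [370.00, 629.00].

352, 354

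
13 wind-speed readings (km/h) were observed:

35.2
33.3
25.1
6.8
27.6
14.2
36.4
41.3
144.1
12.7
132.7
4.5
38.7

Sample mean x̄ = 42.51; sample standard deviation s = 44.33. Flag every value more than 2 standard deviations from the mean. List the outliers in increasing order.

132.7, 144.1

Cutoffs at x̄ ± 2s: 42.51 ± 2·44.33 = [-46.15, 131.17].
132.7: z = 2.03, |z| > 2 → outlier.
144.1: z = 2.29, |z| > 2 → outlier.
Every other value lies within [-46.15, 131.17].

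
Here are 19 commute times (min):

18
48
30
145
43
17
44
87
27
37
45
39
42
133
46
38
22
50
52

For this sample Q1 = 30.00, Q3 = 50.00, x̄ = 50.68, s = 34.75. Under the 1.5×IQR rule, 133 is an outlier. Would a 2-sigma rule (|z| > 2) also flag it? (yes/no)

yes

z = (133 − 50.68) / 34.75 = 2.37.
|z| = 2.37 > 2.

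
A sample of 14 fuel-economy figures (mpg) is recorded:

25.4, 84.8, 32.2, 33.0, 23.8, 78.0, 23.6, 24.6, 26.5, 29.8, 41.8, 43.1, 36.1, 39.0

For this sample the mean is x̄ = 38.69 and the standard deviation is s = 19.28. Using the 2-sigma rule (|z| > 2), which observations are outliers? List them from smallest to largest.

Cutoffs at x̄ ± 2s: 38.69 ± 2·19.28 = [0.13, 77.25].
78.0: z = 2.04, |z| > 2 → outlier.
84.8: z = 2.39, |z| > 2 → outlier.
Every other value lies within [0.13, 77.25].

78.0, 84.8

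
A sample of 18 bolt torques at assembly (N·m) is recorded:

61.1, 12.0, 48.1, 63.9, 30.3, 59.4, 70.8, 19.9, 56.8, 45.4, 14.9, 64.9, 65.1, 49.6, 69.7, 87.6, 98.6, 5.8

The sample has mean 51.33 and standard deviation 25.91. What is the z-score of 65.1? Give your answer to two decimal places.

z = (65.1 − 51.33) / 25.91 = 0.53.

0.53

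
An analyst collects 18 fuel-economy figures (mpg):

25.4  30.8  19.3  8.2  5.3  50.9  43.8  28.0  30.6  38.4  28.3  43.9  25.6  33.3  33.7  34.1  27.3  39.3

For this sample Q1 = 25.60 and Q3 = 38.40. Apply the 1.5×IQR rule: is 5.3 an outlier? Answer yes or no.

IQR = Q3 − Q1 = 38.40 − 25.60 = 12.80.
Lower fence = Q1 − 1.5·IQR = 25.60 − 19.20 = 6.40.
Upper fence = Q3 + 1.5·IQR = 38.40 + 19.20 = 57.60.
5.3 lies below the lower fence.

yes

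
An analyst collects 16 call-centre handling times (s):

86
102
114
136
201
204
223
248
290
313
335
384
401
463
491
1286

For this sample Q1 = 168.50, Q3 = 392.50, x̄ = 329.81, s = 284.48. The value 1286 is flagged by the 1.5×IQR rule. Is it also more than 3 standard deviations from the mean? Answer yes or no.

yes

z = (1286 − 329.81) / 284.48 = 3.36.
|z| = 3.36 > 3.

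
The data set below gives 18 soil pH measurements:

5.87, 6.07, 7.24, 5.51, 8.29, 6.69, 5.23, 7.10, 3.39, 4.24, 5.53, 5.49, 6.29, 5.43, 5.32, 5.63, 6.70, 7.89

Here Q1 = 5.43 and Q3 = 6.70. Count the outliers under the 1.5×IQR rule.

IQR = 1.27; fences at 5.43 − 1.905 = 3.525 and 6.70 + 1.905 = 8.605.
Outside the cutoffs: 3.39.

1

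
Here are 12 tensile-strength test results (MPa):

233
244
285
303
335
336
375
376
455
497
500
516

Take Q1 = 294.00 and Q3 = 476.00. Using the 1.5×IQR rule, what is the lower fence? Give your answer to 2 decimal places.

21.00

IQR = Q3 − Q1 = 476.00 − 294.00 = 182.00.
Lower fence = Q1 − 1.5·IQR = 294.00 − 273.00 = 21.00.
Upper fence = Q3 + 1.5·IQR = 476.00 + 273.00 = 749.00.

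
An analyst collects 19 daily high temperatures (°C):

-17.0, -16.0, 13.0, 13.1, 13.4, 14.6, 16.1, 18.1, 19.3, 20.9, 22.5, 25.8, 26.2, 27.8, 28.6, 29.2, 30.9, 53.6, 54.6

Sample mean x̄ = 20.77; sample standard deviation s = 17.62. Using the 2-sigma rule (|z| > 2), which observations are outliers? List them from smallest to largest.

-17.0, -16.0

Cutoffs at x̄ ± 2s: 20.77 ± 2·17.62 = [-14.47, 56.01].
-17.0: z = -2.14, |z| > 2 → outlier.
-16.0: z = -2.09, |z| > 2 → outlier.
Every other value lies within [-14.47, 56.01].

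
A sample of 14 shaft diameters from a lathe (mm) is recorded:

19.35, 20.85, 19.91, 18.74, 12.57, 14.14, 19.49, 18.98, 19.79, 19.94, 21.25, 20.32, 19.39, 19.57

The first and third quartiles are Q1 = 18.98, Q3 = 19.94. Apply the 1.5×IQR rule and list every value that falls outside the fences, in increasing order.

IQR = Q3 − Q1 = 19.94 − 18.98 = 0.96.
Lower fence = Q1 − 1.5·IQR = 18.98 − 1.44 = 17.54.
Upper fence = Q3 + 1.5·IQR = 19.94 + 1.44 = 21.38.
12.57 < 17.54 → outlier.
14.14 < 17.54 → outlier.
All remaining values lie within [17.54, 21.38].

12.57, 14.14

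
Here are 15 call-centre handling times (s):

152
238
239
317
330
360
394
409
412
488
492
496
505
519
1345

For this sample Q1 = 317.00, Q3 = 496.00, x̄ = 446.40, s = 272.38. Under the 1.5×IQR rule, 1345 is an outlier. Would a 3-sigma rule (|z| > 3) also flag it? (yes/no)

z = (1345 − 446.40) / 272.38 = 3.30.
|z| = 3.30 > 3.

yes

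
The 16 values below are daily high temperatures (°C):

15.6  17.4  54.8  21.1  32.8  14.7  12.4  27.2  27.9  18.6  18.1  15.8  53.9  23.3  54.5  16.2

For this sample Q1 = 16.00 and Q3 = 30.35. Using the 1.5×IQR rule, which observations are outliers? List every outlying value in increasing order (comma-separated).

IQR = Q3 − Q1 = 30.35 − 16.00 = 14.35.
Lower fence = Q1 − 1.5·IQR = 16.00 − 21.525 = -5.525.
Upper fence = Q3 + 1.5·IQR = 30.35 + 21.525 = 51.875.
53.9 > 51.875 → outlier.
54.5 > 51.875 → outlier.
54.8 > 51.875 → outlier.
All remaining values lie within [-5.525, 51.875].

53.9, 54.5, 54.8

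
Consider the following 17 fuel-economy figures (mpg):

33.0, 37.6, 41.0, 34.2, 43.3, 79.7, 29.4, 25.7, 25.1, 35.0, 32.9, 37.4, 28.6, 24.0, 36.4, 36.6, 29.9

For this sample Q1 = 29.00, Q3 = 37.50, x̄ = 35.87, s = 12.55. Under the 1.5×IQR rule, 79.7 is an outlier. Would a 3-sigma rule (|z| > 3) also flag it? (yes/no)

z = (79.7 − 35.87) / 12.55 = 3.49.
|z| = 3.49 > 3.

yes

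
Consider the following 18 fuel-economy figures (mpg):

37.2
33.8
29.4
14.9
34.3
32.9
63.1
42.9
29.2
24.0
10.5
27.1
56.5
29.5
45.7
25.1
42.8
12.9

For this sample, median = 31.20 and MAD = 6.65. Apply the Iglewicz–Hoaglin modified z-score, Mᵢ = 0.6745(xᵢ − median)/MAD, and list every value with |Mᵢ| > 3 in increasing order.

|Mᵢ| > 3 ⇔ |xᵢ − 31.20| > 3·6.65/0.6745 = 29.58.
So outliers lie outside [1.62, 60.78].
63.1: M = 3.24 → outlier.

63.1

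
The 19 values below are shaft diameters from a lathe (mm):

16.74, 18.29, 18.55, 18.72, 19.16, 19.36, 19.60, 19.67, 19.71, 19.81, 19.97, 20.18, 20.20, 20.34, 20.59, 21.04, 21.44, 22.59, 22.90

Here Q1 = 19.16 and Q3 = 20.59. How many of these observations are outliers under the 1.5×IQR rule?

2

IQR = 1.43; fences at 19.16 − 2.145 = 17.015 and 20.59 + 2.145 = 22.735.
Outside the cutoffs: 16.74, 22.90.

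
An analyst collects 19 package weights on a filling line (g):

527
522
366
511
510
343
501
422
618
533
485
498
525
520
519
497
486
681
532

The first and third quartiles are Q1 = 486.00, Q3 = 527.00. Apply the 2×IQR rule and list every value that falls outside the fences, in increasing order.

IQR = Q3 − Q1 = 527.00 − 486.00 = 41.00.
Lower fence = Q1 − 2·IQR = 486.00 − 82.00 = 404.00.
Upper fence = Q3 + 2·IQR = 527.00 + 82.00 = 609.00.
343 < 404.00 → outlier.
366 < 404.00 → outlier.
618 > 609.00 → outlier.
681 > 609.00 → outlier.
All remaining values lie within [404.00, 609.00].

343, 366, 618, 681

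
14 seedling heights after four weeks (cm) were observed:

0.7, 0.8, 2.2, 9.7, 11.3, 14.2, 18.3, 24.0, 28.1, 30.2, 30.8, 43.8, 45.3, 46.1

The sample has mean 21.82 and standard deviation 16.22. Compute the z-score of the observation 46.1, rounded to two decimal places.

z = (46.1 − 21.82) / 16.22 = 1.50.

1.50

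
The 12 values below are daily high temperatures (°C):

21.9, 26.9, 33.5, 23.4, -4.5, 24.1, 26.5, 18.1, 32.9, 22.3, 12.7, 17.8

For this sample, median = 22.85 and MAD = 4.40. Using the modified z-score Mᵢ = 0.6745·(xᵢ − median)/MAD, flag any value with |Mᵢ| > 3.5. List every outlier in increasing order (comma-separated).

|Mᵢ| > 3.5 ⇔ |xᵢ − 22.85| > 3.5·4.40/0.6745 = 22.83.
So outliers lie outside [0.02, 45.68].
-4.5: M = -4.19 → outlier.

-4.5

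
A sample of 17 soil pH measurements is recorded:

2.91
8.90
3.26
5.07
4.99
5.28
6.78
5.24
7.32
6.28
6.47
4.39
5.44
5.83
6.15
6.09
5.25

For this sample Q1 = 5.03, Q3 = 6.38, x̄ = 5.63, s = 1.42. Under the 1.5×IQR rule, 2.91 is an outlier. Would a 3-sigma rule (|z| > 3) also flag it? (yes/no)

no

z = (2.91 − 5.63) / 1.42 = -1.92.
|z| = 1.92 ≤ 3.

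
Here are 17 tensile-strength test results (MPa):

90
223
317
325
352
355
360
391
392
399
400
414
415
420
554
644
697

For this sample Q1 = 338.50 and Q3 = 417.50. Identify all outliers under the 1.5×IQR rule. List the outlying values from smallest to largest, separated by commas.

IQR = Q3 − Q1 = 417.50 − 338.50 = 79.00.
Lower fence = Q1 − 1.5·IQR = 338.50 − 118.50 = 220.00.
Upper fence = Q3 + 1.5·IQR = 417.50 + 118.50 = 536.00.
90 < 220.00 → outlier.
554 > 536.00 → outlier.
644 > 536.00 → outlier.
697 > 536.00 → outlier.
All remaining values lie within [220.00, 536.00].

90, 554, 644, 697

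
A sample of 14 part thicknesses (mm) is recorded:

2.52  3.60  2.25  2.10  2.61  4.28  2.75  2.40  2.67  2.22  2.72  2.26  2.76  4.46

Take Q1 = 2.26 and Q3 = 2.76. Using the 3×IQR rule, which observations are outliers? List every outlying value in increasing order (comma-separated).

4.28, 4.46

IQR = Q3 − Q1 = 2.76 − 2.26 = 0.50.
Lower fence = Q1 − 3·IQR = 2.26 − 1.50 = 0.76.
Upper fence = Q3 + 3·IQR = 2.76 + 1.50 = 4.26.
4.28 > 4.26 → outlier.
4.46 > 4.26 → outlier.
All remaining values lie within [0.76, 4.26].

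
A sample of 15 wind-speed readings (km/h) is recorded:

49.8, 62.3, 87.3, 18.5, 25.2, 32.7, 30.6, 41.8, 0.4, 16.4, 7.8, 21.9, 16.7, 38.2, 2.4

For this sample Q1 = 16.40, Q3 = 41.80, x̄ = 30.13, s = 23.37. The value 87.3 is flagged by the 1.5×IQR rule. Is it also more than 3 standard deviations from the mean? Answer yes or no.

z = (87.3 − 30.13) / 23.37 = 2.45.
|z| = 2.45 ≤ 3.

no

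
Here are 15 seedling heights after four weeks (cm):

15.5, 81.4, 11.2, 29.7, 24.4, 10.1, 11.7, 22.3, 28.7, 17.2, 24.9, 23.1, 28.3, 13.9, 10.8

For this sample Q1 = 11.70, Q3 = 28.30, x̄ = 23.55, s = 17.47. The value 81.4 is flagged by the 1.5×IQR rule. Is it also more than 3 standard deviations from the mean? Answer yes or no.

z = (81.4 − 23.55) / 17.47 = 3.31.
|z| = 3.31 > 3.

yes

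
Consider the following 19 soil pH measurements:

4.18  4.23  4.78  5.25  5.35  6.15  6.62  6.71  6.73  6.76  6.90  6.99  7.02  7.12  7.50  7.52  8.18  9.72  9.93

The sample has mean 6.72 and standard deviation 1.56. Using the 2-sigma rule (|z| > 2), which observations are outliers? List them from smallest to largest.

9.93

Cutoffs at x̄ ± 2s: 6.72 ± 2·1.56 = [3.60, 9.84].
9.93: z = 2.06, |z| > 2 → outlier.
Every other value lies within [3.60, 9.84].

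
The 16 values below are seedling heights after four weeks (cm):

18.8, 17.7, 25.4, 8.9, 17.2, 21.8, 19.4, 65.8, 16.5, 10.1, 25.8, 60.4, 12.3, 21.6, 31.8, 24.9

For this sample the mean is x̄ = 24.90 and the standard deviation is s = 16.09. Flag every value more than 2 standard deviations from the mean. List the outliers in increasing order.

60.4, 65.8

Cutoffs at x̄ ± 2s: 24.90 ± 2·16.09 = [-7.28, 57.08].
60.4: z = 2.21, |z| > 2 → outlier.
65.8: z = 2.54, |z| > 2 → outlier.
Every other value lies within [-7.28, 57.08].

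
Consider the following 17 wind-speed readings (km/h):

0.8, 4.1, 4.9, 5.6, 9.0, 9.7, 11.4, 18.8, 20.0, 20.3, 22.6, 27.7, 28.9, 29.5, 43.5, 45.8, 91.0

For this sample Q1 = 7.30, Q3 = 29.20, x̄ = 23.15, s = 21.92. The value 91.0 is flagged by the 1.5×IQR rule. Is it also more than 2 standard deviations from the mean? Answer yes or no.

z = (91.0 − 23.15) / 21.92 = 3.10.
|z| = 3.10 > 2.

yes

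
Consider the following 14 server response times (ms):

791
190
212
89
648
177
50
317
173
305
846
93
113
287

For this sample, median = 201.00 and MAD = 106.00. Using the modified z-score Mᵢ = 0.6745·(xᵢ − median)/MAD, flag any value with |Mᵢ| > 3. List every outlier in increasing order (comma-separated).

|Mᵢ| > 3 ⇔ |xᵢ − 201.00| > 3·106.00/0.6745 = 471.46.
So outliers lie outside [-270.46, 672.46].
791: M = 3.75 → outlier.
846: M = 4.10 → outlier.

791, 846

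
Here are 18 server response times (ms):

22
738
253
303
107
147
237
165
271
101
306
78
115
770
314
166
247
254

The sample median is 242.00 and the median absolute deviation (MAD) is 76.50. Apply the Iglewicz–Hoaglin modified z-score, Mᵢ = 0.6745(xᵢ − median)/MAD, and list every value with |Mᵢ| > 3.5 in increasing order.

738, 770

|Mᵢ| > 3.5 ⇔ |xᵢ − 242.00| > 3.5·76.50/0.6745 = 396.96.
So outliers lie outside [-154.96, 638.96].
738: M = 4.37 → outlier.
770: M = 4.66 → outlier.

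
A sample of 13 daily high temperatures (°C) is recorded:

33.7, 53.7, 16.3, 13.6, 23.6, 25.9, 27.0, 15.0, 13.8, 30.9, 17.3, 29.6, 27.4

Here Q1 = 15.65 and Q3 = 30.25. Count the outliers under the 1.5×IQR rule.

IQR = 14.60; fences at 15.65 − 21.90 = -6.25 and 30.25 + 21.90 = 52.15.
Outside the cutoffs: 53.7.

1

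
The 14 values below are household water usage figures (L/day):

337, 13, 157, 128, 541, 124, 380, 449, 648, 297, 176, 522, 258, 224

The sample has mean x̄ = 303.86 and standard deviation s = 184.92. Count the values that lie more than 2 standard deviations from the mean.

0

Cutoffs: x̄ ± 2s = [-65.98, 673.70].
Every value lies within the cutoffs.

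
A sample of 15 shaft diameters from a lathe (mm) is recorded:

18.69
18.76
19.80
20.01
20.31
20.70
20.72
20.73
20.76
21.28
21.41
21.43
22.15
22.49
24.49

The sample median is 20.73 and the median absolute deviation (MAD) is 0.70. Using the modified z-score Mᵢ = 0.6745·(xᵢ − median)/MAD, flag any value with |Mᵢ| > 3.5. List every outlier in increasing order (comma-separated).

24.49

|Mᵢ| > 3.5 ⇔ |xᵢ − 20.73| > 3.5·0.70/0.6745 = 3.63.
So outliers lie outside [17.10, 24.36].
24.49: M = 3.62 → outlier.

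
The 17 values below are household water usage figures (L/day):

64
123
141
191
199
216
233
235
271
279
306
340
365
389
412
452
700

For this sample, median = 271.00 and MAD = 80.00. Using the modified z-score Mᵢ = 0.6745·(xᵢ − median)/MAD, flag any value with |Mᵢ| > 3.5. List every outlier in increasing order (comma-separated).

|Mᵢ| > 3.5 ⇔ |xᵢ − 271.00| > 3.5·80.00/0.6745 = 415.12.
So outliers lie outside [-144.12, 686.12].
700: M = 3.62 → outlier.

700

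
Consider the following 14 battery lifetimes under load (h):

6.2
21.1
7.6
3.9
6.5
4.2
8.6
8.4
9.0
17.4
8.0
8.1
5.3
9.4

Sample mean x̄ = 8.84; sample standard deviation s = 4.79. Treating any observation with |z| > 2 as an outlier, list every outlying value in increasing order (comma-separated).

Cutoffs at x̄ ± 2s: 8.84 ± 2·4.79 = [-0.74, 18.42].
21.1: z = 2.56, |z| > 2 → outlier.
Every other value lies within [-0.74, 18.42].

21.1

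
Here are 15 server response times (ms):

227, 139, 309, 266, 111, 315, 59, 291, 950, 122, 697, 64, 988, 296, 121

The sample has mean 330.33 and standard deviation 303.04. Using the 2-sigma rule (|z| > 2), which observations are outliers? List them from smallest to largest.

Cutoffs at x̄ ± 2s: 330.33 ± 2·303.04 = [-275.75, 936.41].
950: z = 2.04, |z| > 2 → outlier.
988: z = 2.17, |z| > 2 → outlier.
Every other value lies within [-275.75, 936.41].

950, 988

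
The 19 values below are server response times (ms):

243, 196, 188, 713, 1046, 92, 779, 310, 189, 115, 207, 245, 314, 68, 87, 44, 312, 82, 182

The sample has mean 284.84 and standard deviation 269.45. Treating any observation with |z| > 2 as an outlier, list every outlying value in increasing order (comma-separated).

Cutoffs at x̄ ± 2s: 284.84 ± 2·269.45 = [-254.06, 823.74].
1046: z = 2.82, |z| > 2 → outlier.
Every other value lies within [-254.06, 823.74].

1046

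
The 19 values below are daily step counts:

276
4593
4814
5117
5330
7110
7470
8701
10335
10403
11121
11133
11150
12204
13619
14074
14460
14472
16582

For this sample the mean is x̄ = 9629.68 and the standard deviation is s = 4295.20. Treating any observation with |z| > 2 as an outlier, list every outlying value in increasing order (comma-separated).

Cutoffs at x̄ ± 2s: 9629.68 ± 2·4295.20 = [1039.28, 18220.08].
276: z = -2.18, |z| > 2 → outlier.
Every other value lies within [1039.28, 18220.08].

276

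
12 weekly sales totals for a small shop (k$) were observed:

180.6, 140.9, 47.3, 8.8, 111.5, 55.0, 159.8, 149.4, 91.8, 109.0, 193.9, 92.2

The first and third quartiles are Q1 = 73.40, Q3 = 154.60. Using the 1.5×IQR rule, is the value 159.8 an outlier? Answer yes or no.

IQR = Q3 − Q1 = 154.60 − 73.40 = 81.20.
Lower fence = Q1 − 1.5·IQR = 73.40 − 121.80 = -48.40.
Upper fence = Q3 + 1.5·IQR = 154.60 + 121.80 = 276.40.
159.8 lies within [-48.40, 276.40].

no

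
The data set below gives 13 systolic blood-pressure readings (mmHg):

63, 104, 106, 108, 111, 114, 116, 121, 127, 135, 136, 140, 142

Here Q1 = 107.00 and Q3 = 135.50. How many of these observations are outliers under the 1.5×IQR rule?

1

IQR = 28.50; fences at 107.00 − 42.75 = 64.25 and 135.50 + 42.75 = 178.25.
Outside the cutoffs: 63.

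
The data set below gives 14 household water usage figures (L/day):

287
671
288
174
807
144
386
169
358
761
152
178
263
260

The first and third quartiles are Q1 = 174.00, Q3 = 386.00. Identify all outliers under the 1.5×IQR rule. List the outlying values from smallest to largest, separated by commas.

IQR = Q3 − Q1 = 386.00 − 174.00 = 212.00.
Lower fence = Q1 − 1.5·IQR = 174.00 − 318.00 = -144.00.
Upper fence = Q3 + 1.5·IQR = 386.00 + 318.00 = 704.00.
761 > 704.00 → outlier.
807 > 704.00 → outlier.
All remaining values lie within [-144.00, 704.00].

761, 807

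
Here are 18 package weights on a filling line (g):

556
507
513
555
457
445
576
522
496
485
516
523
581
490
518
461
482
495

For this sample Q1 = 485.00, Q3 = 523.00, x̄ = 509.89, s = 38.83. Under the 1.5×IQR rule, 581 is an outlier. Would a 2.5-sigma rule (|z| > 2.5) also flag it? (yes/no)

z = (581 − 509.89) / 38.83 = 1.83.
|z| = 1.83 ≤ 2.5.

no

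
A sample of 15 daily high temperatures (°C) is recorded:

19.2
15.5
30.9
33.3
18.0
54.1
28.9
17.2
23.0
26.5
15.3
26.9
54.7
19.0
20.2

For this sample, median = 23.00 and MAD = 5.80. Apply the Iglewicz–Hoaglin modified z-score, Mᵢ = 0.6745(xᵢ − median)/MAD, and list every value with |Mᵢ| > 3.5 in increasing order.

|Mᵢ| > 3.5 ⇔ |xᵢ − 23.00| > 3.5·5.80/0.6745 = 30.10.
So outliers lie outside [-7.10, 53.10].
54.1: M = 3.62 → outlier.
54.7: M = 3.69 → outlier.

54.1, 54.7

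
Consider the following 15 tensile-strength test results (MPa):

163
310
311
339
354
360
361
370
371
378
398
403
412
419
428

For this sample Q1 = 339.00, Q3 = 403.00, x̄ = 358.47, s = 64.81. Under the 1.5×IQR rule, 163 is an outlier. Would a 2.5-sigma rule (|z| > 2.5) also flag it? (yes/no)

yes

z = (163 − 358.47) / 64.81 = -3.02.
|z| = 3.02 > 2.5.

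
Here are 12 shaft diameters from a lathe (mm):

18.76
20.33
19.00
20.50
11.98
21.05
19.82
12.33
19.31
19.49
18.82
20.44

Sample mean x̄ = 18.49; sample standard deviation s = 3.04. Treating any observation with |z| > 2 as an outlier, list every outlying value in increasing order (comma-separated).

11.98, 12.33

Cutoffs at x̄ ± 2s: 18.49 ± 2·3.04 = [12.41, 24.57].
11.98: z = -2.14, |z| > 2 → outlier.
12.33: z = -2.03, |z| > 2 → outlier.
Every other value lies within [12.41, 24.57].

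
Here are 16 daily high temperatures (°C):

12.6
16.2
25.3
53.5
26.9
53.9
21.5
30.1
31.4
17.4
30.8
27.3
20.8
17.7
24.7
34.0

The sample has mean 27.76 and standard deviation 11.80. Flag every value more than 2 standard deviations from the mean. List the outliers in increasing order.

53.5, 53.9

Cutoffs at x̄ ± 2s: 27.76 ± 2·11.80 = [4.16, 51.36].
53.5: z = 2.18, |z| > 2 → outlier.
53.9: z = 2.22, |z| > 2 → outlier.
Every other value lies within [4.16, 51.36].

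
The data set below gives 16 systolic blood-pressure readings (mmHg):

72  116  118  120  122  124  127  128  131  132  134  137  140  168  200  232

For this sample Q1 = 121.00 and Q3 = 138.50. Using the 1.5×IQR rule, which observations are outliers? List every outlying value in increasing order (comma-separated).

IQR = Q3 − Q1 = 138.50 − 121.00 = 17.50.
Lower fence = Q1 − 1.5·IQR = 121.00 − 26.25 = 94.75.
Upper fence = Q3 + 1.5·IQR = 138.50 + 26.25 = 164.75.
72 < 94.75 → outlier.
168 > 164.75 → outlier.
200 > 164.75 → outlier.
232 > 164.75 → outlier.
All remaining values lie within [94.75, 164.75].

72, 168, 200, 232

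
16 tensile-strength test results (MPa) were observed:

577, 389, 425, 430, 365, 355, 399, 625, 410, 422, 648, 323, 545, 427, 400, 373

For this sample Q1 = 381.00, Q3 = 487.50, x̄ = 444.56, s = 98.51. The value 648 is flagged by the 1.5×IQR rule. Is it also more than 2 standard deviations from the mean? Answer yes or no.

yes

z = (648 − 444.56) / 98.51 = 2.07.
|z| = 2.07 > 2.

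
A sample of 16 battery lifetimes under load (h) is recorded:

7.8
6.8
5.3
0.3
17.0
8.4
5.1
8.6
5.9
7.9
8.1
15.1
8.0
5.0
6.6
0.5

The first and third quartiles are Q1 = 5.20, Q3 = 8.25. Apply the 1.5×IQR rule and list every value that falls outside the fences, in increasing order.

0.3, 0.5, 15.1, 17.0

IQR = Q3 − Q1 = 8.25 − 5.20 = 3.05.
Lower fence = Q1 − 1.5·IQR = 5.20 − 4.575 = 0.625.
Upper fence = Q3 + 1.5·IQR = 8.25 + 4.575 = 12.825.
0.3 < 0.625 → outlier.
0.5 < 0.625 → outlier.
15.1 > 12.825 → outlier.
17.0 > 12.825 → outlier.
All remaining values lie within [0.625, 12.825].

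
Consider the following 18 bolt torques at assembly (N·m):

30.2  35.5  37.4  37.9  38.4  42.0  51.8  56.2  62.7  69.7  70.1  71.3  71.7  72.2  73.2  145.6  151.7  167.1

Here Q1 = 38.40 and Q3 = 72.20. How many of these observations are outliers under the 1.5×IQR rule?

IQR = 33.80; fences at 38.40 − 50.70 = -12.30 and 72.20 + 50.70 = 122.90.
Outside the cutoffs: 145.6, 151.7, 167.1.

3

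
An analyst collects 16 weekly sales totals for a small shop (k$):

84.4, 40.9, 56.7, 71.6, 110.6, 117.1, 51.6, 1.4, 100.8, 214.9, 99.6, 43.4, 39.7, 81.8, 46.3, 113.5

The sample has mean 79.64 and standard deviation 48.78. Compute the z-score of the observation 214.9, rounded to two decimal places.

2.77

z = (214.9 − 79.64) / 48.78 = 2.77.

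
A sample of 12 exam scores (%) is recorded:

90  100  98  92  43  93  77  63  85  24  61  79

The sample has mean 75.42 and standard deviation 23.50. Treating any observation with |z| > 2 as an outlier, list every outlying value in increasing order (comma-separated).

24

Cutoffs at x̄ ± 2s: 75.42 ± 2·23.50 = [28.42, 122.42].
24: z = -2.19, |z| > 2 → outlier.
Every other value lies within [28.42, 122.42].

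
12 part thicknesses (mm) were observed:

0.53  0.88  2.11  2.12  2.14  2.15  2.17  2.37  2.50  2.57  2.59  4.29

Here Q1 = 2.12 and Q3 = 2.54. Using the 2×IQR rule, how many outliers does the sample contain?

3

IQR = 0.42; fences at 2.12 − 0.84 = 1.28 and 2.54 + 0.84 = 3.38.
Outside the cutoffs: 0.53, 0.88, 4.29.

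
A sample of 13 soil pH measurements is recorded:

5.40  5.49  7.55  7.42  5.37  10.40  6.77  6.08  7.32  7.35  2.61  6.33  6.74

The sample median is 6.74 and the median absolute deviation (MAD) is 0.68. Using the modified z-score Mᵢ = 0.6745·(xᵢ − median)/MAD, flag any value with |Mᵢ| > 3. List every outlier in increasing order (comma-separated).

|Mᵢ| > 3 ⇔ |xᵢ − 6.74| > 3·0.68/0.6745 = 3.02.
So outliers lie outside [3.72, 9.76].
2.61: M = -4.10 → outlier.
10.40: M = 3.63 → outlier.

2.61, 10.40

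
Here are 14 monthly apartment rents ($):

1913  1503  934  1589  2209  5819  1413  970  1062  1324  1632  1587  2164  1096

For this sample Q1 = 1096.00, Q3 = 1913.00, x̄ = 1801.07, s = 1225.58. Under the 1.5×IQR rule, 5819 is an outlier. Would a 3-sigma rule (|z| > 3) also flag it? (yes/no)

yes

z = (5819 − 1801.07) / 1225.58 = 3.28.
|z| = 3.28 > 3.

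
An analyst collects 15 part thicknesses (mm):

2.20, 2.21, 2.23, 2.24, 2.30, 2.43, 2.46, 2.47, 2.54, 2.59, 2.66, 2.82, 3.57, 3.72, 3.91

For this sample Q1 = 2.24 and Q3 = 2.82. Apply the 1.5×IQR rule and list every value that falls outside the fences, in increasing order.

3.72, 3.91

IQR = Q3 − Q1 = 2.82 − 2.24 = 0.58.
Lower fence = Q1 − 1.5·IQR = 2.24 − 0.87 = 1.37.
Upper fence = Q3 + 1.5·IQR = 2.82 + 0.87 = 3.69.
3.72 > 3.69 → outlier.
3.91 > 3.69 → outlier.
All remaining values lie within [1.37, 3.69].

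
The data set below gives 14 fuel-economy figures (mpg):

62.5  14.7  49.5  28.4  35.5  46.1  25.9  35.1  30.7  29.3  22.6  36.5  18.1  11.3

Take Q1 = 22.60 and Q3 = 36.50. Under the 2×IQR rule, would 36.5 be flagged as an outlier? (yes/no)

IQR = Q3 − Q1 = 36.50 − 22.60 = 13.90.
Lower fence = Q1 − 2·IQR = 22.60 − 27.80 = -5.20.
Upper fence = Q3 + 2·IQR = 36.50 + 27.80 = 64.30.
36.5 lies within [-5.20, 64.30].

no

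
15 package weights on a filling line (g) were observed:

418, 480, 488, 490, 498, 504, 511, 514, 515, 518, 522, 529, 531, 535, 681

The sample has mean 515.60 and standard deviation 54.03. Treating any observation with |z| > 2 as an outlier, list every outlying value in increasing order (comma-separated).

Cutoffs at x̄ ± 2s: 515.60 ± 2·54.03 = [407.54, 623.66].
681: z = 3.06, |z| > 2 → outlier.
Every other value lies within [407.54, 623.66].

681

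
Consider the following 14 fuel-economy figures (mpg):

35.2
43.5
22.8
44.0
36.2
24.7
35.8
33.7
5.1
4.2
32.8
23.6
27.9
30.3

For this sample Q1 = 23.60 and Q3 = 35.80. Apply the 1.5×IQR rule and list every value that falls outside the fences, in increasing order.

IQR = Q3 − Q1 = 35.80 − 23.60 = 12.20.
Lower fence = Q1 − 1.5·IQR = 23.60 − 18.30 = 5.30.
Upper fence = Q3 + 1.5·IQR = 35.80 + 18.30 = 54.10.
4.2 < 5.30 → outlier.
5.1 < 5.30 → outlier.
All remaining values lie within [5.30, 54.10].

4.2, 5.1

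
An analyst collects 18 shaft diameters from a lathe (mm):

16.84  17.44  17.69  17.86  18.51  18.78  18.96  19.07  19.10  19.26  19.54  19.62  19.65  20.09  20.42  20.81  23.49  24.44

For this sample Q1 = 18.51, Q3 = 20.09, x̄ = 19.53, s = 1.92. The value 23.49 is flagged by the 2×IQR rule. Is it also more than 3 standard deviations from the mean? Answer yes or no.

no

z = (23.49 − 19.53) / 1.92 = 2.06.
|z| = 2.06 ≤ 3.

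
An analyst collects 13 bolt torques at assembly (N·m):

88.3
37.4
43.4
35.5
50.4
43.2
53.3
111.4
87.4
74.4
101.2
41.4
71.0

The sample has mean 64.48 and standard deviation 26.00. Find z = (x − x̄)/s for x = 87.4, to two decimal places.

0.88

z = (87.4 − 64.48) / 26.00 = 0.88.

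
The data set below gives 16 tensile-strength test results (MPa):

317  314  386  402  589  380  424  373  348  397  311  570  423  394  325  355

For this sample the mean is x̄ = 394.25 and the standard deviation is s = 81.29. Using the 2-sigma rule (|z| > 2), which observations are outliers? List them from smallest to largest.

Cutoffs at x̄ ± 2s: 394.25 ± 2·81.29 = [231.67, 556.83].
570: z = 2.16, |z| > 2 → outlier.
589: z = 2.40, |z| > 2 → outlier.
Every other value lies within [231.67, 556.83].

570, 589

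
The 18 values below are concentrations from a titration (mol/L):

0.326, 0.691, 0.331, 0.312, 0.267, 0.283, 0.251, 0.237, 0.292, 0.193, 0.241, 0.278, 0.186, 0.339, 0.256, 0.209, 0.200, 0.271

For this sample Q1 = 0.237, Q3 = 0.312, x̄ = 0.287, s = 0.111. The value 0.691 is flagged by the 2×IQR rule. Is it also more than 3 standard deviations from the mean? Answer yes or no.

yes

z = (0.691 − 0.287) / 0.111 = 3.64.
|z| = 3.64 > 3.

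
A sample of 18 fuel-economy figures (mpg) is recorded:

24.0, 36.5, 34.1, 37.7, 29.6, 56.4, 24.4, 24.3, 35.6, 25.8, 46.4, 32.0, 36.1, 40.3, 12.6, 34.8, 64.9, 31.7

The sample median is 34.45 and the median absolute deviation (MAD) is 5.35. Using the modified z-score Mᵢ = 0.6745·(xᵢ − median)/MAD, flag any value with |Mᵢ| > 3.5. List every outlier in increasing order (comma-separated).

|Mᵢ| > 3.5 ⇔ |xᵢ − 34.45| > 3.5·5.35/0.6745 = 27.76.
So outliers lie outside [6.69, 62.21].
64.9: M = 3.84 → outlier.

64.9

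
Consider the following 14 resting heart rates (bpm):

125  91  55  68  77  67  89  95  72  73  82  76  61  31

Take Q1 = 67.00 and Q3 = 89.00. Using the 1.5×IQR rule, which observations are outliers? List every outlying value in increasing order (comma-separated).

IQR = Q3 − Q1 = 89.00 − 67.00 = 22.00.
Lower fence = Q1 − 1.5·IQR = 67.00 − 33.00 = 34.00.
Upper fence = Q3 + 1.5·IQR = 89.00 + 33.00 = 122.00.
31 < 34.00 → outlier.
125 > 122.00 → outlier.
All remaining values lie within [34.00, 122.00].

31, 125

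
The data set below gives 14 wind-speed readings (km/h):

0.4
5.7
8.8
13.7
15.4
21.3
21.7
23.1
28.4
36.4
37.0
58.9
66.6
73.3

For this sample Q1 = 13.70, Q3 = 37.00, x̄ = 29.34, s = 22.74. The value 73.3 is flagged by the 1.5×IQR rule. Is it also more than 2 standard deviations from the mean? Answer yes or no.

z = (73.3 − 29.34) / 22.74 = 1.93.
|z| = 1.93 ≤ 2.

no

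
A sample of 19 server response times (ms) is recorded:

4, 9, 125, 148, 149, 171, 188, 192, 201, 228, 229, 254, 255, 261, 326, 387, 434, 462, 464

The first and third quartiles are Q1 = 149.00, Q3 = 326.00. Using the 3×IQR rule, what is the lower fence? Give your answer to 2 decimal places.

-382.00

IQR = Q3 − Q1 = 326.00 − 149.00 = 177.00.
Lower fence = Q1 − 3·IQR = 149.00 − 531.00 = -382.00.
Upper fence = Q3 + 3·IQR = 326.00 + 531.00 = 857.00.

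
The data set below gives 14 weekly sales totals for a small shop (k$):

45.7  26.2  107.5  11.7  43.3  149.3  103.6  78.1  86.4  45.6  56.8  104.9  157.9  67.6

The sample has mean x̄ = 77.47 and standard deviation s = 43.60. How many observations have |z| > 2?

0

Cutoffs: x̄ ± 2s = [-9.73, 164.67].
Every value lies within the cutoffs.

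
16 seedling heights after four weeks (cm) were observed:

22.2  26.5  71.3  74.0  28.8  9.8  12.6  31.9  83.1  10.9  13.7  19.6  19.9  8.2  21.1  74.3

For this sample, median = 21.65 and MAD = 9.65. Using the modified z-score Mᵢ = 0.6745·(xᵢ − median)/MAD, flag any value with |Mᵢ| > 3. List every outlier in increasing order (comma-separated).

71.3, 74.0, 74.3, 83.1

|Mᵢ| > 3 ⇔ |xᵢ − 21.65| > 3·9.65/0.6745 = 42.92.
So outliers lie outside [-21.27, 64.57].
71.3: M = 3.47 → outlier.
74.0: M = 3.66 → outlier.
74.3: M = 3.68 → outlier.
83.1: M = 4.30 → outlier.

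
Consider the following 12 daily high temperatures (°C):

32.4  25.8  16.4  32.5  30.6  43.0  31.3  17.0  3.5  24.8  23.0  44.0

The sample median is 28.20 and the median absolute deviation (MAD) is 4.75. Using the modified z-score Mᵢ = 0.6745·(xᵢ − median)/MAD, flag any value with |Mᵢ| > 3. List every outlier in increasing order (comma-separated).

3.5

|Mᵢ| > 3 ⇔ |xᵢ − 28.20| > 3·4.75/0.6745 = 21.13.
So outliers lie outside [7.07, 49.33].
3.5: M = -3.51 → outlier.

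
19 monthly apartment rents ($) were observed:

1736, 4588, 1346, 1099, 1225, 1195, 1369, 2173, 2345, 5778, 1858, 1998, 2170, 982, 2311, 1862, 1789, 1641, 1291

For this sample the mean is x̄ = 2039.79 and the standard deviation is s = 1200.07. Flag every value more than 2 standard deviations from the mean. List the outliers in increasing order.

4588, 5778

Cutoffs at x̄ ± 2s: 2039.79 ± 2·1200.07 = [-360.35, 4439.93].
4588: z = 2.12, |z| > 2 → outlier.
5778: z = 3.11, |z| > 2 → outlier.
Every other value lies within [-360.35, 4439.93].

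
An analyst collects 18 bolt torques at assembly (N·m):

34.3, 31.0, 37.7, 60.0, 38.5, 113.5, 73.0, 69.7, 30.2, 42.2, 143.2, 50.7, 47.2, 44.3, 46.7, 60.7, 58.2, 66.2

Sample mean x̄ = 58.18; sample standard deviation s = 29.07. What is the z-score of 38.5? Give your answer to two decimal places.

z = (38.5 − 58.18) / 29.07 = -0.68.

-0.68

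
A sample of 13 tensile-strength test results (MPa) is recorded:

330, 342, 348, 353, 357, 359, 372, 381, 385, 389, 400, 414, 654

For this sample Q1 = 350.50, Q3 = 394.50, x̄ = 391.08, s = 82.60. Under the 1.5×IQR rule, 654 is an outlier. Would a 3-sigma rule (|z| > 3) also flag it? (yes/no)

yes

z = (654 − 391.08) / 82.60 = 3.18.
|z| = 3.18 > 3.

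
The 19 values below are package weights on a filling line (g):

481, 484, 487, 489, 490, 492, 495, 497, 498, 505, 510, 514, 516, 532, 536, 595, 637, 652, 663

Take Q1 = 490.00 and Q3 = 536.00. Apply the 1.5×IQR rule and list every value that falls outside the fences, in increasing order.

637, 652, 663

IQR = Q3 − Q1 = 536.00 − 490.00 = 46.00.
Lower fence = Q1 − 1.5·IQR = 490.00 − 69.00 = 421.00.
Upper fence = Q3 + 1.5·IQR = 536.00 + 69.00 = 605.00.
637 > 605.00 → outlier.
652 > 605.00 → outlier.
663 > 605.00 → outlier.
All remaining values lie within [421.00, 605.00].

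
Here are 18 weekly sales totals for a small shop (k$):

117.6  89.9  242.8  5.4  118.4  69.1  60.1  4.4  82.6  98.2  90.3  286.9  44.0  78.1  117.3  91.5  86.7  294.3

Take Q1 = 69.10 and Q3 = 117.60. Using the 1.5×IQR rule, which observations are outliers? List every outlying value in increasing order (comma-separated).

242.8, 286.9, 294.3

IQR = Q3 − Q1 = 117.60 − 69.10 = 48.50.
Lower fence = Q1 − 1.5·IQR = 69.10 − 72.75 = -3.65.
Upper fence = Q3 + 1.5·IQR = 117.60 + 72.75 = 190.35.
242.8 > 190.35 → outlier.
286.9 > 190.35 → outlier.
294.3 > 190.35 → outlier.
All remaining values lie within [-3.65, 190.35].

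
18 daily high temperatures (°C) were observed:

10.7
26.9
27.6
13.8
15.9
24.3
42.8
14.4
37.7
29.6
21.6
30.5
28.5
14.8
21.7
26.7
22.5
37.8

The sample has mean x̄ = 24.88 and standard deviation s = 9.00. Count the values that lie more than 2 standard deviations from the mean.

Cutoffs: x̄ ± 2s = [6.88, 42.88].
Every value lies within the cutoffs.

0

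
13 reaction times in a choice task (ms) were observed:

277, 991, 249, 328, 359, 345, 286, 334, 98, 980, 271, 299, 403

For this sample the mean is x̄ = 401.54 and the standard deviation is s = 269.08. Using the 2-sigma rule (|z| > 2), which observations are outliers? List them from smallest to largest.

Cutoffs at x̄ ± 2s: 401.54 ± 2·269.08 = [-136.62, 939.70].
980: z = 2.15, |z| > 2 → outlier.
991: z = 2.19, |z| > 2 → outlier.
Every other value lies within [-136.62, 939.70].

980, 991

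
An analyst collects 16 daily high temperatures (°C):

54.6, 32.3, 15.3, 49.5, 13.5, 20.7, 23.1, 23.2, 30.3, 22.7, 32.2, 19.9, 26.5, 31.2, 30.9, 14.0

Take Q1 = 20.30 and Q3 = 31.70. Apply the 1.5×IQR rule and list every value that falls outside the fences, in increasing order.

49.5, 54.6

IQR = Q3 − Q1 = 31.70 − 20.30 = 11.40.
Lower fence = Q1 − 1.5·IQR = 20.30 − 17.10 = 3.20.
Upper fence = Q3 + 1.5·IQR = 31.70 + 17.10 = 48.80.
49.5 > 48.80 → outlier.
54.6 > 48.80 → outlier.
All remaining values lie within [3.20, 48.80].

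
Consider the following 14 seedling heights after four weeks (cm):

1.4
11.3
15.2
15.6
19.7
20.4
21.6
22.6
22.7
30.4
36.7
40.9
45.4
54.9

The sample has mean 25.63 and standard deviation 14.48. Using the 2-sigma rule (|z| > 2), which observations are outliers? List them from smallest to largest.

54.9

Cutoffs at x̄ ± 2s: 25.63 ± 2·14.48 = [-3.33, 54.59].
54.9: z = 2.02, |z| > 2 → outlier.
Every other value lies within [-3.33, 54.59].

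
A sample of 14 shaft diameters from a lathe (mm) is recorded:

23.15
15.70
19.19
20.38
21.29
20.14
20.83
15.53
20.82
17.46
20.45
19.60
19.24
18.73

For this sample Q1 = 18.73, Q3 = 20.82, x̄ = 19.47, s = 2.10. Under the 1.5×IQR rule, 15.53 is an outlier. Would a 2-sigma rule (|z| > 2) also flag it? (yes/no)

z = (15.53 − 19.47) / 2.10 = -1.88.
|z| = 1.88 ≤ 2.

no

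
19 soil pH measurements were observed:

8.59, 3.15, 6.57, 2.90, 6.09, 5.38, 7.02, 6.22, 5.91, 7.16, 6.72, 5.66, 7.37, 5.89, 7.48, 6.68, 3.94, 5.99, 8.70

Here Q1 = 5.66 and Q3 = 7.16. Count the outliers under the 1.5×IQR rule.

IQR = 1.50; fences at 5.66 − 2.25 = 3.41 and 7.16 + 2.25 = 9.41.
Outside the cutoffs: 2.90, 3.15.

2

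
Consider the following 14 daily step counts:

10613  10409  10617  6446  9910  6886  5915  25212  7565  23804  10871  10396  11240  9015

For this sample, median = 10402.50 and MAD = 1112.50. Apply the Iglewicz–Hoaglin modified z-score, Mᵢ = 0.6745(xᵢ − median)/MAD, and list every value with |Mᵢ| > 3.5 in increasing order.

|Mᵢ| > 3.5 ⇔ |xᵢ − 10402.50| > 3.5·1112.50/0.6745 = 5772.79.
So outliers lie outside [4629.71, 16175.29].
23804: M = 8.13 → outlier.
25212: M = 8.98 → outlier.

23804, 25212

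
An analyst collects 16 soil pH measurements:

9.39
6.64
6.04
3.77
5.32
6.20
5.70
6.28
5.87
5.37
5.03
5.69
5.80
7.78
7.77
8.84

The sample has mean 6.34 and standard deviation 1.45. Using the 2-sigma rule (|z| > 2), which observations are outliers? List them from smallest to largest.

9.39

Cutoffs at x̄ ± 2s: 6.34 ± 2·1.45 = [3.44, 9.24].
9.39: z = 2.10, |z| > 2 → outlier.
Every other value lies within [3.44, 9.24].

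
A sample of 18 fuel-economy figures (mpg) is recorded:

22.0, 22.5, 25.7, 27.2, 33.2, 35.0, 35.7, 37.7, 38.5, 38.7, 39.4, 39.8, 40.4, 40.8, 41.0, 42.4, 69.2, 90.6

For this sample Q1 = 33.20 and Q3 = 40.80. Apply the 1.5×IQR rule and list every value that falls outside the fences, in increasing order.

IQR = Q3 − Q1 = 40.80 − 33.20 = 7.60.
Lower fence = Q1 − 1.5·IQR = 33.20 − 11.40 = 21.80.
Upper fence = Q3 + 1.5·IQR = 40.80 + 11.40 = 52.20.
69.2 > 52.20 → outlier.
90.6 > 52.20 → outlier.
All remaining values lie within [21.80, 52.20].

69.2, 90.6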